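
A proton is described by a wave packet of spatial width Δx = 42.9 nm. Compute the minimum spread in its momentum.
1.229 × 10^-27 kg·m/s

For a wave packet, the spatial width Δx and momentum spread Δp are related by the uncertainty principle:
ΔxΔp ≥ ℏ/2

The minimum momentum spread is:
Δp_min = ℏ/(2Δx)
Δp_min = (1.055e-34 J·s) / (2 × 4.290e-08 m)
Δp_min = 1.229e-27 kg·m/s

A wave packet cannot have both a well-defined position and well-defined momentum.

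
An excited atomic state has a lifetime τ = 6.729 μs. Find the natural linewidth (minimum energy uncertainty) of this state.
48.909 peV

Using the energy-time uncertainty principle:
ΔEΔt ≥ ℏ/2

The lifetime τ represents the time uncertainty Δt.
The natural linewidth (minimum energy uncertainty) is:

ΔE = ℏ/(2τ)
ΔE = (1.055e-34 J·s) / (2 × 6.729e-06 s)
ΔE = 7.836e-30 J = 48.909 peV

This natural linewidth limits the precision of spectroscopic measurements.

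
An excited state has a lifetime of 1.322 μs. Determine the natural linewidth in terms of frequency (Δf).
60.195 kHz

Using the energy-time uncertainty principle and E = hf:
ΔEΔt ≥ ℏ/2
hΔf·Δt ≥ ℏ/2

The minimum frequency uncertainty is:
Δf = ℏ/(2hτ) = 1/(4πτ)
Δf = 1/(4π × 1.322e-06 s)
Δf = 6.019e+04 Hz = 60.195 kHz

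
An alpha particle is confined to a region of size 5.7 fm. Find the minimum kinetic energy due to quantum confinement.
40.191 keV

Using the uncertainty principle:

1. Position uncertainty: Δx ≈ 5.700e-15 m
2. Minimum momentum uncertainty: Δp = ℏ/(2Δx) = 9.251e-21 kg·m/s
3. Minimum kinetic energy:
   KE = (Δp)²/(2m) = (9.251e-21)²/(2 × 6.645e-27 kg)
   KE = 6.439e-15 J = 40.191 keV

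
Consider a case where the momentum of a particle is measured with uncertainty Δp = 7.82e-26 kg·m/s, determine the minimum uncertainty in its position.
674.279 pm

Using the Heisenberg uncertainty principle:
ΔxΔp ≥ ℏ/2

The minimum uncertainty in position is:
Δx_min = ℏ/(2Δp)
Δx_min = (1.055e-34 J·s) / (2 × 7.820e-26 kg·m/s)
Δx_min = 6.743e-10 m = 674.279 pm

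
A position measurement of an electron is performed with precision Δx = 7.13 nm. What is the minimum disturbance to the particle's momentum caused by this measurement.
7.395 × 10^-27 kg·m/s

The uncertainty principle implies that measuring position disturbs momentum:
ΔxΔp ≥ ℏ/2

When we measure position with precision Δx, we necessarily introduce a momentum uncertainty:
Δp ≥ ℏ/(2Δx)
Δp_min = (1.055e-34 J·s) / (2 × 7.130e-09 m)
Δp_min = 7.395e-27 kg·m/s

The more precisely we measure position, the greater the momentum disturbance.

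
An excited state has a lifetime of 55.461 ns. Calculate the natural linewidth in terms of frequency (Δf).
1.435 MHz

Using the energy-time uncertainty principle and E = hf:
ΔEΔt ≥ ℏ/2
hΔf·Δt ≥ ℏ/2

The minimum frequency uncertainty is:
Δf = ℏ/(2hτ) = 1/(4πτ)
Δf = 1/(4π × 5.546e-08 s)
Δf = 1.435e+06 Hz = 1.435 MHz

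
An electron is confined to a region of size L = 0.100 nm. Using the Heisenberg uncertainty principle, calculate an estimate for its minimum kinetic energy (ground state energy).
952.496 meV

Using the uncertainty principle to estimate ground state energy:

1. The position uncertainty is approximately the confinement size:
   Δx ≈ L = 1.000e-10 m

2. From ΔxΔp ≥ ℏ/2, the minimum momentum uncertainty is:
   Δp ≈ ℏ/(2L) = 5.273e-25 kg·m/s

3. The kinetic energy is approximately:
   KE ≈ (Δp)²/(2m) = (5.273e-25)²/(2 × 9.109e-31 kg)
   KE ≈ 1.526e-19 J = 952.496 meV

This is an order-of-magnitude estimate of the ground state energy.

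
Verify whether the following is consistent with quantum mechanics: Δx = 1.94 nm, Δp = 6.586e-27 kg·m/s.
No, it violates the uncertainty principle (impossible measurement).

Calculate the product ΔxΔp:
ΔxΔp = (1.940e-09 m) × (6.586e-27 kg·m/s)
ΔxΔp = 1.278e-35 J·s

Compare to the minimum allowed value ℏ/2:
ℏ/2 = 5.273e-35 J·s

Since ΔxΔp = 1.278e-35 J·s < 5.273e-35 J·s = ℏ/2,
the measurement violates the uncertainty principle.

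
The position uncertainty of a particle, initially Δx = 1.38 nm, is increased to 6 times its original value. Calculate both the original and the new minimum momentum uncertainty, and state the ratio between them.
Original Δp_min = 3.821 × 10^-26 kg·m/s; new Δp'_min = 6.368 × 10^-27 kg·m/s; ratio Δp'_min/Δp_min = 1/6.

From the uncertainty principle ΔxΔp ≥ ℏ/2, the minimum momentum uncertainty is Δp_min = ℏ/(2Δx).

Original (Δx = 1.38 nm = 1.380e-09 m):
Δp_min = (1.055e-34 J·s)/(2 × 1.380e-09 m) = 3.821e-26 kg·m/s

When Δx → 6Δx:
Δp'_min = ℏ/(2 × 6Δx) = (1/6) × ℏ/(2Δx) = (1/6) × Δp_min
Δp'_min = 1/6 × 3.821e-26 kg·m/s = 6.368e-27 kg·m/s

Since Δp_min ∝ 1/Δx, when Δx is increased to 6 times its original value, Δp_min decreases to 1/6 of its original value.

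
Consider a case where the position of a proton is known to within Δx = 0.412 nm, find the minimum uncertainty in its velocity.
76.516 m/s

Using the Heisenberg uncertainty principle and Δp = mΔv:
ΔxΔp ≥ ℏ/2
Δx(mΔv) ≥ ℏ/2

The minimum uncertainty in velocity is:
Δv_min = ℏ/(2mΔx)
Δv_min = (1.055e-34 J·s) / (2 × 1.673e-27 kg × 4.120e-10 m)
Δv_min = 7.652e+01 m/s = 76.516 m/s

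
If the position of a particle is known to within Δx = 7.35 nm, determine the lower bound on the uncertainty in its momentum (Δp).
7.174 × 10^-27 kg·m/s

Using the Heisenberg uncertainty principle:
ΔxΔp ≥ ℏ/2

The minimum uncertainty in momentum is:
Δp_min = ℏ/(2Δx)
Δp_min = (1.055e-34 J·s) / (2 × 7.350e-09 m)
Δp_min = 7.174e-27 kg·m/s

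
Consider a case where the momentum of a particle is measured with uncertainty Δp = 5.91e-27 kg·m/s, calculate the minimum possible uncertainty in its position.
8.922 nm

Using the Heisenberg uncertainty principle:
ΔxΔp ≥ ℏ/2

The minimum uncertainty in position is:
Δx_min = ℏ/(2Δp)
Δx_min = (1.055e-34 J·s) / (2 × 5.910e-27 kg·m/s)
Δx_min = 8.922e-09 m = 8.922 nm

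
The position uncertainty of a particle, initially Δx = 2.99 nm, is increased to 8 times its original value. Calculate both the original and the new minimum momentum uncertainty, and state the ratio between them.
Original Δp_min = 1.763 × 10^-26 kg·m/s; new Δp'_min = 2.204 × 10^-27 kg·m/s; ratio Δp'_min/Δp_min = 1/8.

From the uncertainty principle ΔxΔp ≥ ℏ/2, the minimum momentum uncertainty is Δp_min = ℏ/(2Δx).

Original (Δx = 2.99 nm = 2.990e-09 m):
Δp_min = (1.055e-34 J·s)/(2 × 2.990e-09 m) = 1.763e-26 kg·m/s

When Δx → 8Δx:
Δp'_min = ℏ/(2 × 8Δx) = (1/8) × ℏ/(2Δx) = (1/8) × Δp_min
Δp'_min = 1/8 × 1.763e-26 kg·m/s = 2.204e-27 kg·m/s

Since Δp_min ∝ 1/Δx, when Δx is increased to 8 times its original value, Δp_min decreases to 1/8 of its original value.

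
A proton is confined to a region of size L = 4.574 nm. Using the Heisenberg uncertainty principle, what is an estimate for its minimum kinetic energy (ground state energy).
247.949 neV

Using the uncertainty principle to estimate ground state energy:

1. The position uncertainty is approximately the confinement size:
   Δx ≈ L = 4.574e-09 m

2. From ΔxΔp ≥ ℏ/2, the minimum momentum uncertainty is:
   Δp ≈ ℏ/(2L) = 1.153e-26 kg·m/s

3. The kinetic energy is approximately:
   KE ≈ (Δp)²/(2m) = (1.153e-26)²/(2 × 1.673e-27 kg)
   KE ≈ 3.973e-26 J = 247.949 neV

This is an order-of-magnitude estimate of the ground state energy.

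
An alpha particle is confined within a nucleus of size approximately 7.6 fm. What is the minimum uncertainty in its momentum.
6.938 × 10^-21 kg·m/s

Using the Heisenberg uncertainty principle:
ΔxΔp ≥ ℏ/2

With Δx ≈ L = 7.600e-15 m (the confinement size):
Δp_min = ℏ/(2Δx)
Δp_min = (1.055e-34 J·s) / (2 × 7.600e-15 m)
Δp_min = 6.938e-21 kg·m/s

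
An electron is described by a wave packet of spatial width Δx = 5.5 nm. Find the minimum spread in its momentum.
9.587 × 10^-27 kg·m/s

For a wave packet, the spatial width Δx and momentum spread Δp are related by the uncertainty principle:
ΔxΔp ≥ ℏ/2

The minimum momentum spread is:
Δp_min = ℏ/(2Δx)
Δp_min = (1.055e-34 J·s) / (2 × 5.500e-09 m)
Δp_min = 9.587e-27 kg·m/s

A wave packet cannot have both a well-defined position and well-defined momentum.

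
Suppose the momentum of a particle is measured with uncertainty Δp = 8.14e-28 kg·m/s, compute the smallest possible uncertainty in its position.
64.777 nm

Using the Heisenberg uncertainty principle:
ΔxΔp ≥ ℏ/2

The minimum uncertainty in position is:
Δx_min = ℏ/(2Δp)
Δx_min = (1.055e-34 J·s) / (2 × 8.140e-28 kg·m/s)
Δx_min = 6.478e-08 m = 64.777 nm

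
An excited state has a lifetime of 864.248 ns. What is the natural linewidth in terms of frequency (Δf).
92.077 kHz

Using the energy-time uncertainty principle and E = hf:
ΔEΔt ≥ ℏ/2
hΔf·Δt ≥ ℏ/2

The minimum frequency uncertainty is:
Δf = ℏ/(2hτ) = 1/(4πτ)
Δf = 1/(4π × 8.642e-07 s)
Δf = 9.208e+04 Hz = 92.077 kHz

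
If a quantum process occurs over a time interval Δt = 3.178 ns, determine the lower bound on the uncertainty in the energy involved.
103.558 neV

Using the energy-time uncertainty principle:
ΔEΔt ≥ ℏ/2

The minimum uncertainty in energy is:
ΔE_min = ℏ/(2Δt)
ΔE_min = (1.055e-34 J·s) / (2 × 3.178e-09 s)
ΔE_min = 1.659e-26 J = 103.558 neV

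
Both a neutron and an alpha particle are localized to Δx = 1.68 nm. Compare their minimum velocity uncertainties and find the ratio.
The neutron has the larger minimum velocity uncertainty, by a ratio of 4.0.

For both particles, Δp_min = ℏ/(2Δx) = 3.139e-26 kg·m/s (same for both).

The velocity uncertainty is Δv = Δp/m:
- neutron: Δv = 3.139e-26 / 1.675e-27 = 1.874e+01 m/s = 18.739 m/s
- alpha particle: Δv = 3.139e-26 / 6.645e-27 = 4.724e+00 m/s = 4.724 m/s

Ratio: 1.874e+01 / 4.724e+00 = 4.0

The lighter particle has larger velocity uncertainty because Δv ∝ 1/m.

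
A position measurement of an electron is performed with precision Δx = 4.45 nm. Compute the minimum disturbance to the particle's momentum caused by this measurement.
1.185 × 10^-26 kg·m/s

The uncertainty principle implies that measuring position disturbs momentum:
ΔxΔp ≥ ℏ/2

When we measure position with precision Δx, we necessarily introduce a momentum uncertainty:
Δp ≥ ℏ/(2Δx)
Δp_min = (1.055e-34 J·s) / (2 × 4.450e-09 m)
Δp_min = 1.185e-26 kg·m/s

The more precisely we measure position, the greater the momentum disturbance.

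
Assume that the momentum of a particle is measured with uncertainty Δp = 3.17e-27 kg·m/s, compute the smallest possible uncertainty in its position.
16.634 nm

Using the Heisenberg uncertainty principle:
ΔxΔp ≥ ℏ/2

The minimum uncertainty in position is:
Δx_min = ℏ/(2Δp)
Δx_min = (1.055e-34 J·s) / (2 × 3.170e-27 kg·m/s)
Δx_min = 1.663e-08 m = 16.634 nm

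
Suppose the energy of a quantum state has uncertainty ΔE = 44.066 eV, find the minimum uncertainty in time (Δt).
7.468 as

Using the energy-time uncertainty principle:
ΔEΔt ≥ ℏ/2

The minimum uncertainty in time is:
Δt_min = ℏ/(2ΔE)
Δt_min = (1.055e-34 J·s) / (2 × 7.060e-18 J)
Δt_min = 7.468e-18 s = 7.468 as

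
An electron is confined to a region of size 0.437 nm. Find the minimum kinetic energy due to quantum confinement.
49.877 meV

Using the uncertainty principle:

1. Position uncertainty: Δx ≈ 4.370e-10 m
2. Minimum momentum uncertainty: Δp = ℏ/(2Δx) = 1.207e-25 kg·m/s
3. Minimum kinetic energy:
   KE = (Δp)²/(2m) = (1.207e-25)²/(2 × 9.109e-31 kg)
   KE = 7.991e-21 J = 49.877 meV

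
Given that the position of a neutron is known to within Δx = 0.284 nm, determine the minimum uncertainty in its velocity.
110.849 m/s

Using the Heisenberg uncertainty principle and Δp = mΔv:
ΔxΔp ≥ ℏ/2
Δx(mΔv) ≥ ℏ/2

The minimum uncertainty in velocity is:
Δv_min = ℏ/(2mΔx)
Δv_min = (1.055e-34 J·s) / (2 × 1.675e-27 kg × 2.840e-10 m)
Δv_min = 1.108e+02 m/s = 110.849 m/s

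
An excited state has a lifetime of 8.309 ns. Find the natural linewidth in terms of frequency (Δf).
9.577 MHz

Using the energy-time uncertainty principle and E = hf:
ΔEΔt ≥ ℏ/2
hΔf·Δt ≥ ℏ/2

The minimum frequency uncertainty is:
Δf = ℏ/(2hτ) = 1/(4πτ)
Δf = 1/(4π × 8.309e-09 s)
Δf = 9.577e+06 Hz = 9.577 MHz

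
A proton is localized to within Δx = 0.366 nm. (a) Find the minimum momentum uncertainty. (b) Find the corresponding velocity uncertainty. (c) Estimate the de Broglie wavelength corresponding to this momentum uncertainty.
(a) Δp_min = 1.441 × 10^-25 kg·m/s
(b) Δv_min = 86.133 m/s
(c) λ_dB = 4.599 nm

Step-by-step:

(a) From the uncertainty principle:
Δp_min = ℏ/(2Δx) = (1.055e-34 J·s)/(2 × 3.660e-10 m) = 1.441e-25 kg·m/s

(b) The velocity uncertainty:
Δv = Δp/m = (1.441e-25 kg·m/s)/(1.673e-27 kg) = 8.613e+01 m/s = 86.133 m/s

(c) The de Broglie wavelength for this momentum:
λ = h/p = (6.626e-34 J·s)/(1.441e-25 kg·m/s) = 4.599e-09 m = 4.599 nm

Note: The de Broglie wavelength is comparable to the localization size, as expected from wave-particle duality.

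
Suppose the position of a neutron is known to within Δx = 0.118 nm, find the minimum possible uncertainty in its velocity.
266.789 m/s

Using the Heisenberg uncertainty principle and Δp = mΔv:
ΔxΔp ≥ ℏ/2
Δx(mΔv) ≥ ℏ/2

The minimum uncertainty in velocity is:
Δv_min = ℏ/(2mΔx)
Δv_min = (1.055e-34 J·s) / (2 × 1.675e-27 kg × 1.180e-10 m)
Δv_min = 2.668e+02 m/s = 266.789 m/s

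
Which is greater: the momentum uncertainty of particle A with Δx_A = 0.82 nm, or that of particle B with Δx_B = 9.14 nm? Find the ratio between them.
Particle A has the larger minimum momentum uncertainty, by a factor of 11.15.

For each particle, the minimum momentum uncertainty is Δp_min = ℏ/(2Δx):

Particle A: Δp_A = ℏ/(2×8.200e-10 m) = 6.430e-26 kg·m/s
Particle B: Δp_B = ℏ/(2×9.140e-09 m) = 5.769e-27 kg·m/s

Ratio: Δp_A/Δp_B = 11.15

Since Δp_min ∝ 1/Δx, the particle with smaller position uncertainty (A) has larger momentum uncertainty.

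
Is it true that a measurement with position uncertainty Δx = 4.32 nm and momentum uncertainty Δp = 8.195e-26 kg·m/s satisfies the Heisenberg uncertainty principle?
Yes, it satisfies the uncertainty principle.

Calculate the product ΔxΔp:
ΔxΔp = (4.320e-09 m) × (8.195e-26 kg·m/s)
ΔxΔp = 3.540e-34 J·s

Compare to the minimum allowed value ℏ/2:
ℏ/2 = 5.273e-35 J·s

Since ΔxΔp = 3.540e-34 J·s ≥ 5.273e-35 J·s = ℏ/2,
the measurement satisfies the uncertainty principle.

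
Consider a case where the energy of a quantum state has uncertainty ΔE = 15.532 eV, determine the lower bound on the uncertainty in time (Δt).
21.189 as

Using the energy-time uncertainty principle:
ΔEΔt ≥ ℏ/2

The minimum uncertainty in time is:
Δt_min = ℏ/(2ΔE)
Δt_min = (1.055e-34 J·s) / (2 × 2.489e-18 J)
Δt_min = 2.119e-17 s = 21.189 as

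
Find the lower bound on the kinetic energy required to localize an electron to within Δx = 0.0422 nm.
5.349 eV

Localizing a particle requires giving it sufficient momentum uncertainty:

1. From uncertainty principle: Δp ≥ ℏ/(2Δx)
   Δp_min = (1.055e-34 J·s) / (2 × 4.220e-11 m)
   Δp_min = 1.249e-24 kg·m/s

2. This momentum uncertainty corresponds to kinetic energy:
   KE ≈ (Δp)²/(2m) = (1.249e-24)²/(2 × 9.109e-31 kg)
   KE = 8.569e-19 J = 5.349 eV

Tighter localization requires more energy.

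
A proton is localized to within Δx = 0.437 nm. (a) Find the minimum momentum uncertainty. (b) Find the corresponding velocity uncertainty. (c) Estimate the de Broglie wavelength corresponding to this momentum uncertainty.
(a) Δp_min = 1.207 × 10^-25 kg·m/s
(b) Δv_min = 72.138 m/s
(c) λ_dB = 5.492 nm

Step-by-step:

(a) From the uncertainty principle:
Δp_min = ℏ/(2Δx) = (1.055e-34 J·s)/(2 × 4.370e-10 m) = 1.207e-25 kg·m/s

(b) The velocity uncertainty:
Δv = Δp/m = (1.207e-25 kg·m/s)/(1.673e-27 kg) = 7.214e+01 m/s = 72.138 m/s

(c) The de Broglie wavelength for this momentum:
λ = h/p = (6.626e-34 J·s)/(1.207e-25 kg·m/s) = 5.492e-09 m = 5.492 nm

Note: The de Broglie wavelength is comparable to the localization size, as expected from wave-particle duality.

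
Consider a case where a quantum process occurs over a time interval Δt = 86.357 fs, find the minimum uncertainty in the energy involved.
3.811 meV

Using the energy-time uncertainty principle:
ΔEΔt ≥ ℏ/2

The minimum uncertainty in energy is:
ΔE_min = ℏ/(2Δt)
ΔE_min = (1.055e-34 J·s) / (2 × 8.636e-14 s)
ΔE_min = 6.106e-22 J = 3.811 meV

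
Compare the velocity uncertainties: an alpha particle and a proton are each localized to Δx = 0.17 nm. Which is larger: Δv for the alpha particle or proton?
The proton has the larger minimum velocity uncertainty, by a ratio of 4.0.

For both particles, Δp_min = ℏ/(2Δx) = 3.102e-25 kg·m/s (same for both).

The velocity uncertainty is Δv = Δp/m:
- alpha particle: Δv = 3.102e-25 / 6.645e-27 = 4.668e+01 m/s = 46.679 m/s
- proton: Δv = 3.102e-25 / 1.673e-27 = 1.854e+02 m/s = 185.438 m/s

Ratio: 1.854e+02 / 4.668e+01 = 4.0

The lighter particle has larger velocity uncertainty because Δv ∝ 1/m.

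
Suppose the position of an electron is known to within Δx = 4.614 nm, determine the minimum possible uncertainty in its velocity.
12.545 km/s

Using the Heisenberg uncertainty principle and Δp = mΔv:
ΔxΔp ≥ ℏ/2
Δx(mΔv) ≥ ℏ/2

The minimum uncertainty in velocity is:
Δv_min = ℏ/(2mΔx)
Δv_min = (1.055e-34 J·s) / (2 × 9.109e-31 kg × 4.614e-09 m)
Δv_min = 1.255e+04 m/s = 12.545 km/s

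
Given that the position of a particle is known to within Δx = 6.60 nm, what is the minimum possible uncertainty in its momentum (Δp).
7.989 × 10^-27 kg·m/s

Using the Heisenberg uncertainty principle:
ΔxΔp ≥ ℏ/2

The minimum uncertainty in momentum is:
Δp_min = ℏ/(2Δx)
Δp_min = (1.055e-34 J·s) / (2 × 6.600e-09 m)
Δp_min = 7.989e-27 kg·m/s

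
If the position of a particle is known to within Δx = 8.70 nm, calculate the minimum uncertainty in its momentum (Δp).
6.061 × 10^-27 kg·m/s

Using the Heisenberg uncertainty principle:
ΔxΔp ≥ ℏ/2

The minimum uncertainty in momentum is:
Δp_min = ℏ/(2Δx)
Δp_min = (1.055e-34 J·s) / (2 × 8.700e-09 m)
Δp_min = 6.061e-27 kg·m/s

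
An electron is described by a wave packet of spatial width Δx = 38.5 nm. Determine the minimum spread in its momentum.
1.370 × 10^-27 kg·m/s

For a wave packet, the spatial width Δx and momentum spread Δp are related by the uncertainty principle:
ΔxΔp ≥ ℏ/2

The minimum momentum spread is:
Δp_min = ℏ/(2Δx)
Δp_min = (1.055e-34 J·s) / (2 × 3.850e-08 m)
Δp_min = 1.370e-27 kg·m/s

A wave packet cannot have both a well-defined position and well-defined momentum.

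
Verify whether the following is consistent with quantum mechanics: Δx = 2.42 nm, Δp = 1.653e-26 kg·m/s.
No, it violates the uncertainty principle (impossible measurement).

Calculate the product ΔxΔp:
ΔxΔp = (2.420e-09 m) × (1.653e-26 kg·m/s)
ΔxΔp = 4.000e-35 J·s

Compare to the minimum allowed value ℏ/2:
ℏ/2 = 5.273e-35 J·s

Since ΔxΔp = 4.000e-35 J·s < 5.273e-35 J·s = ℏ/2,
the measurement violates the uncertainty principle.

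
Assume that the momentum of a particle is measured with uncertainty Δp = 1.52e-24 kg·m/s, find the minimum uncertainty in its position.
34.690 pm

Using the Heisenberg uncertainty principle:
ΔxΔp ≥ ℏ/2

The minimum uncertainty in position is:
Δx_min = ℏ/(2Δp)
Δx_min = (1.055e-34 J·s) / (2 × 1.520e-24 kg·m/s)
Δx_min = 3.469e-11 m = 34.690 pm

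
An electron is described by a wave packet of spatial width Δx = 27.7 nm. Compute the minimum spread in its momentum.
1.904 × 10^-27 kg·m/s

For a wave packet, the spatial width Δx and momentum spread Δp are related by the uncertainty principle:
ΔxΔp ≥ ℏ/2

The minimum momentum spread is:
Δp_min = ℏ/(2Δx)
Δp_min = (1.055e-34 J·s) / (2 × 2.770e-08 m)
Δp_min = 1.904e-27 kg·m/s

A wave packet cannot have both a well-defined position and well-defined momentum.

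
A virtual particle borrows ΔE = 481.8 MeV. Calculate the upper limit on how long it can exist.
6.831 × 10^-25 s

Using the energy-time uncertainty principle:
ΔEΔt ≥ ℏ/2

For a virtual particle borrowing energy ΔE, the maximum lifetime is:
Δt_max = ℏ/(2ΔE)

Converting energy:
ΔE = 481.8 MeV = 7.719e-11 J

Δt_max = (1.055e-34 J·s) / (2 × 7.719e-11 J)
Δt_max = 6.831e-25 s = 6.831 × 10^-25 s

Virtual particles with higher borrowed energy exist for shorter times.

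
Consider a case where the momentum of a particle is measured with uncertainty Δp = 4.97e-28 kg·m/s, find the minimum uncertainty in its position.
106.094 nm

Using the Heisenberg uncertainty principle:
ΔxΔp ≥ ℏ/2

The minimum uncertainty in position is:
Δx_min = ℏ/(2Δp)
Δx_min = (1.055e-34 J·s) / (2 × 4.970e-28 kg·m/s)
Δx_min = 1.061e-07 m = 106.094 nm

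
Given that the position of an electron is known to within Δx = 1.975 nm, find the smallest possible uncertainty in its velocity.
29.308 km/s

Using the Heisenberg uncertainty principle and Δp = mΔv:
ΔxΔp ≥ ℏ/2
Δx(mΔv) ≥ ℏ/2

The minimum uncertainty in velocity is:
Δv_min = ℏ/(2mΔx)
Δv_min = (1.055e-34 J·s) / (2 × 9.109e-31 kg × 1.975e-09 m)
Δv_min = 2.931e+04 m/s = 29.308 km/s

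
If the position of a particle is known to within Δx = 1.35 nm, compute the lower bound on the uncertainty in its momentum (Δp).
3.906 × 10^-26 kg·m/s

Using the Heisenberg uncertainty principle:
ΔxΔp ≥ ℏ/2

The minimum uncertainty in momentum is:
Δp_min = ℏ/(2Δx)
Δp_min = (1.055e-34 J·s) / (2 × 1.350e-09 m)
Δp_min = 3.906e-26 kg·m/s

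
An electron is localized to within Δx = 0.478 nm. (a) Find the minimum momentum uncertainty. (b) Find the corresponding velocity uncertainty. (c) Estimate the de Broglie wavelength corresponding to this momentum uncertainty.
(a) Δp_min = 1.103 × 10^-25 kg·m/s
(b) Δv_min = 121.096 km/s
(c) λ_dB = 6.007 nm

Step-by-step:

(a) From the uncertainty principle:
Δp_min = ℏ/(2Δx) = (1.055e-34 J·s)/(2 × 4.780e-10 m) = 1.103e-25 kg·m/s

(b) The velocity uncertainty:
Δv = Δp/m = (1.103e-25 kg·m/s)/(9.109e-31 kg) = 1.211e+05 m/s = 121.096 km/s

(c) The de Broglie wavelength for this momentum:
λ = h/p = (6.626e-34 J·s)/(1.103e-25 kg·m/s) = 6.007e-09 m = 6.007 nm

Note: The de Broglie wavelength is comparable to the localization size, as expected from wave-particle duality.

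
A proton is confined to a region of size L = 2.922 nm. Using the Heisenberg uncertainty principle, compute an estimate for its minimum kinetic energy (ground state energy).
607.566 neV

Using the uncertainty principle to estimate ground state energy:

1. The position uncertainty is approximately the confinement size:
   Δx ≈ L = 2.922e-09 m

2. From ΔxΔp ≥ ℏ/2, the minimum momentum uncertainty is:
   Δp ≈ ℏ/(2L) = 1.805e-26 kg·m/s

3. The kinetic energy is approximately:
   KE ≈ (Δp)²/(2m) = (1.805e-26)²/(2 × 1.673e-27 kg)
   KE ≈ 9.734e-26 J = 607.566 neV

This is an order-of-magnitude estimate of the ground state energy.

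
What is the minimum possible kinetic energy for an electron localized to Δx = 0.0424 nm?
5.298 eV

Localizing a particle requires giving it sufficient momentum uncertainty:

1. From uncertainty principle: Δp ≥ ℏ/(2Δx)
   Δp_min = (1.055e-34 J·s) / (2 × 4.240e-11 m)
   Δp_min = 1.244e-24 kg·m/s

2. This momentum uncertainty corresponds to kinetic energy:
   KE ≈ (Δp)²/(2m) = (1.244e-24)²/(2 × 9.109e-31 kg)
   KE = 8.489e-19 J = 5.298 eV

Tighter localization requires more energy.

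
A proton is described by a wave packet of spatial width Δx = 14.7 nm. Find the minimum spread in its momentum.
3.587 × 10^-27 kg·m/s

For a wave packet, the spatial width Δx and momentum spread Δp are related by the uncertainty principle:
ΔxΔp ≥ ℏ/2

The minimum momentum spread is:
Δp_min = ℏ/(2Δx)
Δp_min = (1.055e-34 J·s) / (2 × 1.470e-08 m)
Δp_min = 3.587e-27 kg·m/s

A wave packet cannot have both a well-defined position and well-defined momentum.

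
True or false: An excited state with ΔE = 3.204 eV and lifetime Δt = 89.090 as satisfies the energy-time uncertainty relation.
No, it violates the uncertainty relation.

Calculate the product ΔEΔt:
ΔE = 3.204 eV = 5.133e-19 J
ΔEΔt = (5.133e-19 J) × (8.909e-17 s)
ΔEΔt = 4.573e-35 J·s

Compare to the minimum allowed value ℏ/2:
ℏ/2 = 5.273e-35 J·s

Since ΔEΔt = 4.573e-35 J·s < 5.273e-35 J·s = ℏ/2,
this violates the uncertainty relation.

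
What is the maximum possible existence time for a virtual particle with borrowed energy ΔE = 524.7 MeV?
6.272 × 10^-25 s

Using the energy-time uncertainty principle:
ΔEΔt ≥ ℏ/2

For a virtual particle borrowing energy ΔE, the maximum lifetime is:
Δt_max = ℏ/(2ΔE)

Converting energy:
ΔE = 524.7 MeV = 8.407e-11 J

Δt_max = (1.055e-34 J·s) / (2 × 8.407e-11 J)
Δt_max = 6.272e-25 s = 6.272 × 10^-25 s

Virtual particles with higher borrowed energy exist for shorter times.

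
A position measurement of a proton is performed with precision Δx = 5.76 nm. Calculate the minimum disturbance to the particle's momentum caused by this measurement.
9.154 × 10^-27 kg·m/s

The uncertainty principle implies that measuring position disturbs momentum:
ΔxΔp ≥ ℏ/2

When we measure position with precision Δx, we necessarily introduce a momentum uncertainty:
Δp ≥ ℏ/(2Δx)
Δp_min = (1.055e-34 J·s) / (2 × 5.760e-09 m)
Δp_min = 9.154e-27 kg·m/s

The more precisely we measure position, the greater the momentum disturbance.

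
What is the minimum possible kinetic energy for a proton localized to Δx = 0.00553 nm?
169.630 meV

Localizing a particle requires giving it sufficient momentum uncertainty:

1. From uncertainty principle: Δp ≥ ℏ/(2Δx)
   Δp_min = (1.055e-34 J·s) / (2 × 5.530e-12 m)
   Δp_min = 9.535e-24 kg·m/s

2. This momentum uncertainty corresponds to kinetic energy:
   KE ≈ (Δp)²/(2m) = (9.535e-24)²/(2 × 1.673e-27 kg)
   KE = 2.718e-20 J = 169.630 meV

Tighter localization requires more energy.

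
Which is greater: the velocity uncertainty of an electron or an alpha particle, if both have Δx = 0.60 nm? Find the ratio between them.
The electron has the larger minimum velocity uncertainty, by a ratio of 7294.3.

For both particles, Δp_min = ℏ/(2Δx) = 8.788e-26 kg·m/s (same for both).

The velocity uncertainty is Δv = Δp/m:
- electron: Δv = 8.788e-26 / 9.109e-31 = 9.647e+04 m/s = 96.473 km/s
- alpha particle: Δv = 8.788e-26 / 6.645e-27 = 1.323e+01 m/s = 13.226 m/s

Ratio: 9.647e+04 / 1.323e+01 = 7294.3

The lighter particle has larger velocity uncertainty because Δv ∝ 1/m.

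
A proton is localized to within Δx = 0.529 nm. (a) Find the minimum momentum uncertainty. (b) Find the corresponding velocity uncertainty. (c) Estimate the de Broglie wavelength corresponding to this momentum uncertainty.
(a) Δp_min = 9.968 × 10^-26 kg·m/s
(b) Δv_min = 59.593 m/s
(c) λ_dB = 6.648 nm

Step-by-step:

(a) From the uncertainty principle:
Δp_min = ℏ/(2Δx) = (1.055e-34 J·s)/(2 × 5.290e-10 m) = 9.968e-26 kg·m/s

(b) The velocity uncertainty:
Δv = Δp/m = (9.968e-26 kg·m/s)/(1.673e-27 kg) = 5.959e+01 m/s = 59.593 m/s

(c) The de Broglie wavelength for this momentum:
λ = h/p = (6.626e-34 J·s)/(9.968e-26 kg·m/s) = 6.648e-09 m = 6.648 nm

Note: The de Broglie wavelength is comparable to the localization size, as expected from wave-particle duality.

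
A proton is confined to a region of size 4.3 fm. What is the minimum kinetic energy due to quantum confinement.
280.555 keV

Using the uncertainty principle:

1. Position uncertainty: Δx ≈ 4.300e-15 m
2. Minimum momentum uncertainty: Δp = ℏ/(2Δx) = 1.226e-20 kg·m/s
3. Minimum kinetic energy:
   KE = (Δp)²/(2m) = (1.226e-20)²/(2 × 1.673e-27 kg)
   KE = 4.495e-14 J = 280.555 keV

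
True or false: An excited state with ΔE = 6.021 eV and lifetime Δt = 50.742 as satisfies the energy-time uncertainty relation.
No, it violates the uncertainty relation.

Calculate the product ΔEΔt:
ΔE = 6.021 eV = 9.647e-19 J
ΔEΔt = (9.647e-19 J) × (5.074e-17 s)
ΔEΔt = 4.895e-35 J·s

Compare to the minimum allowed value ℏ/2:
ℏ/2 = 5.273e-35 J·s

Since ΔEΔt = 4.895e-35 J·s < 5.273e-35 J·s = ℏ/2,
this violates the uncertainty relation.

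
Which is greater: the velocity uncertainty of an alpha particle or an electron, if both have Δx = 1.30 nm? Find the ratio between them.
The electron has the larger minimum velocity uncertainty, by a ratio of 7294.3.

For both particles, Δp_min = ℏ/(2Δx) = 4.056e-26 kg·m/s (same for both).

The velocity uncertainty is Δv = Δp/m:
- alpha particle: Δv = 4.056e-26 / 6.645e-27 = 6.104e+00 m/s = 6.104 m/s
- electron: Δv = 4.056e-26 / 9.109e-31 = 4.453e+04 m/s = 44.526 km/s

Ratio: 4.453e+04 / 6.104e+00 = 7294.3

The lighter particle has larger velocity uncertainty because Δv ∝ 1/m.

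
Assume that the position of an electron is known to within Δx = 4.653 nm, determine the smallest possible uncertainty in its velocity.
12.440 km/s

Using the Heisenberg uncertainty principle and Δp = mΔv:
ΔxΔp ≥ ℏ/2
Δx(mΔv) ≥ ℏ/2

The minimum uncertainty in velocity is:
Δv_min = ℏ/(2mΔx)
Δv_min = (1.055e-34 J·s) / (2 × 9.109e-31 kg × 4.653e-09 m)
Δv_min = 1.244e+04 m/s = 12.440 km/s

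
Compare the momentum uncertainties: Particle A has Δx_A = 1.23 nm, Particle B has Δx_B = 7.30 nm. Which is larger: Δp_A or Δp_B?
Particle A has the larger minimum momentum uncertainty, by a factor of 5.93.

For each particle, the minimum momentum uncertainty is Δp_min = ℏ/(2Δx):

Particle A: Δp_A = ℏ/(2×1.230e-09 m) = 4.287e-26 kg·m/s
Particle B: Δp_B = ℏ/(2×7.300e-09 m) = 7.223e-27 kg·m/s

Ratio: Δp_A/Δp_B = 5.93

Since Δp_min ∝ 1/Δx, the particle with smaller position uncertainty (A) has larger momentum uncertainty.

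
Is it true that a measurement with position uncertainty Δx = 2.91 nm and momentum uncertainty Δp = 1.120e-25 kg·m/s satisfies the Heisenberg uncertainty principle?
Yes, it satisfies the uncertainty principle.

Calculate the product ΔxΔp:
ΔxΔp = (2.910e-09 m) × (1.120e-25 kg·m/s)
ΔxΔp = 3.259e-34 J·s

Compare to the minimum allowed value ℏ/2:
ℏ/2 = 5.273e-35 J·s

Since ΔxΔp = 3.259e-34 J·s ≥ 5.273e-35 J·s = ℏ/2,
the measurement satisfies the uncertainty principle.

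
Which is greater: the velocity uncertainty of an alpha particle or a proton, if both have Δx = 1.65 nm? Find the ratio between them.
The proton has the larger minimum velocity uncertainty, by a ratio of 4.0.

For both particles, Δp_min = ℏ/(2Δx) = 3.196e-26 kg·m/s (same for both).

The velocity uncertainty is Δv = Δp/m:
- alpha particle: Δv = 3.196e-26 / 6.645e-27 = 4.809e+00 m/s = 4.809 m/s
- proton: Δv = 3.196e-26 / 1.673e-27 = 1.911e+01 m/s = 19.106 m/s

Ratio: 1.911e+01 / 4.809e+00 = 4.0

The lighter particle has larger velocity uncertainty because Δv ∝ 1/m.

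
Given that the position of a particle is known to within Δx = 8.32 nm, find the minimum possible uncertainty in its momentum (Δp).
6.338 × 10^-27 kg·m/s

Using the Heisenberg uncertainty principle:
ΔxΔp ≥ ℏ/2

The minimum uncertainty in momentum is:
Δp_min = ℏ/(2Δx)
Δp_min = (1.055e-34 J·s) / (2 × 8.320e-09 m)
Δp_min = 6.338e-27 kg·m/s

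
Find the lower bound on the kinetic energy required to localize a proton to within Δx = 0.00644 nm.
125.078 meV

Localizing a particle requires giving it sufficient momentum uncertainty:

1. From uncertainty principle: Δp ≥ ℏ/(2Δx)
   Δp_min = (1.055e-34 J·s) / (2 × 6.440e-12 m)
   Δp_min = 8.188e-24 kg·m/s

2. This momentum uncertainty corresponds to kinetic energy:
   KE ≈ (Δp)²/(2m) = (8.188e-24)²/(2 × 1.673e-27 kg)
   KE = 2.004e-20 J = 125.078 meV

Tighter localization requires more energy.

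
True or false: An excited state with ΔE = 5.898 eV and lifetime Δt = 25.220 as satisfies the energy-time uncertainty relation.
No, it violates the uncertainty relation.

Calculate the product ΔEΔt:
ΔE = 5.898 eV = 9.450e-19 J
ΔEΔt = (9.450e-19 J) × (2.522e-17 s)
ΔEΔt = 2.383e-35 J·s

Compare to the minimum allowed value ℏ/2:
ℏ/2 = 5.273e-35 J·s

Since ΔEΔt = 2.383e-35 J·s < 5.273e-35 J·s = ℏ/2,
this violates the uncertainty relation.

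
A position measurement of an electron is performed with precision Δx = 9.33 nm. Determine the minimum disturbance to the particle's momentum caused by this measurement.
5.652 × 10^-27 kg·m/s

The uncertainty principle implies that measuring position disturbs momentum:
ΔxΔp ≥ ℏ/2

When we measure position with precision Δx, we necessarily introduce a momentum uncertainty:
Δp ≥ ℏ/(2Δx)
Δp_min = (1.055e-34 J·s) / (2 × 9.330e-09 m)
Δp_min = 5.652e-27 kg·m/s

The more precisely we measure position, the greater the momentum disturbance.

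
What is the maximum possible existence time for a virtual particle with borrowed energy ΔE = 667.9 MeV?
4.927 × 10^-25 s

Using the energy-time uncertainty principle:
ΔEΔt ≥ ℏ/2

For a virtual particle borrowing energy ΔE, the maximum lifetime is:
Δt_max = ℏ/(2ΔE)

Converting energy:
ΔE = 667.9 MeV = 1.070e-10 J

Δt_max = (1.055e-34 J·s) / (2 × 1.070e-10 J)
Δt_max = 4.927e-25 s = 4.927 × 10^-25 s

Virtual particles with higher borrowed energy exist for shorter times.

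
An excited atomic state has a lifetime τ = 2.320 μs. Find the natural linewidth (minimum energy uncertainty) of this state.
141.856 peV

Using the energy-time uncertainty principle:
ΔEΔt ≥ ℏ/2

The lifetime τ represents the time uncertainty Δt.
The natural linewidth (minimum energy uncertainty) is:

ΔE = ℏ/(2τ)
ΔE = (1.055e-34 J·s) / (2 × 2.320e-06 s)
ΔE = 2.273e-29 J = 141.856 peV

This natural linewidth limits the precision of spectroscopic measurements.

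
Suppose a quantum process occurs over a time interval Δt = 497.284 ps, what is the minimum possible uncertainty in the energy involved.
661.807 neV

Using the energy-time uncertainty principle:
ΔEΔt ≥ ℏ/2

The minimum uncertainty in energy is:
ΔE_min = ℏ/(2Δt)
ΔE_min = (1.055e-34 J·s) / (2 × 4.973e-10 s)
ΔE_min = 1.060e-25 J = 661.807 neV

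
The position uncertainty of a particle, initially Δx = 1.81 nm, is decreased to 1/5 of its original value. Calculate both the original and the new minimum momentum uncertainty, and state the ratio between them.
Original Δp_min = 2.913 × 10^-26 kg·m/s; new Δp'_min = 1.457 × 10^-25 kg·m/s; ratio Δp'_min/Δp_min = 5.

From the uncertainty principle ΔxΔp ≥ ℏ/2, the minimum momentum uncertainty is Δp_min = ℏ/(2Δx).

Original (Δx = 1.81 nm = 1.810e-09 m):
Δp_min = (1.055e-34 J·s)/(2 × 1.810e-09 m) = 2.913e-26 kg·m/s

When Δx → (1/5)Δx:
Δp'_min = ℏ/(2 × (1/5)Δx) = 5 × ℏ/(2Δx) = 5 × Δp_min
Δp'_min = 5 × 2.913e-26 kg·m/s = 1.457e-25 kg·m/s

Since Δp_min ∝ 1/Δx, when Δx is decreased to 1/5 of its original value, Δp_min increases to 5 times its original value.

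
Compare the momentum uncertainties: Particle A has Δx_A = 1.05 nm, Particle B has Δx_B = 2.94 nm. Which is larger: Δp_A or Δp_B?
Particle A has the larger minimum momentum uncertainty, by a factor of 2.80.

For each particle, the minimum momentum uncertainty is Δp_min = ℏ/(2Δx):

Particle A: Δp_A = ℏ/(2×1.050e-09 m) = 5.022e-26 kg·m/s
Particle B: Δp_B = ℏ/(2×2.940e-09 m) = 1.793e-26 kg·m/s

Ratio: Δp_A/Δp_B = 2.80

Since Δp_min ∝ 1/Δx, the particle with smaller position uncertainty (A) has larger momentum uncertainty.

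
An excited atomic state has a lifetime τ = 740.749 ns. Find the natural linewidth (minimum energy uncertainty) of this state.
444.288 peV

Using the energy-time uncertainty principle:
ΔEΔt ≥ ℏ/2

The lifetime τ represents the time uncertainty Δt.
The natural linewidth (minimum energy uncertainty) is:

ΔE = ℏ/(2τ)
ΔE = (1.055e-34 J·s) / (2 × 7.407e-07 s)
ΔE = 7.118e-29 J = 444.288 peV

This natural linewidth limits the precision of spectroscopic measurements.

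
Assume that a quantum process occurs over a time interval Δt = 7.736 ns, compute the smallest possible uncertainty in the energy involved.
42.542 neV

Using the energy-time uncertainty principle:
ΔEΔt ≥ ℏ/2

The minimum uncertainty in energy is:
ΔE_min = ℏ/(2Δt)
ΔE_min = (1.055e-34 J·s) / (2 × 7.736e-09 s)
ΔE_min = 6.816e-27 J = 42.542 neV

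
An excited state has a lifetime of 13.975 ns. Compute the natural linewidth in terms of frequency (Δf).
5.694 MHz

Using the energy-time uncertainty principle and E = hf:
ΔEΔt ≥ ℏ/2
hΔf·Δt ≥ ℏ/2

The minimum frequency uncertainty is:
Δf = ℏ/(2hτ) = 1/(4πτ)
Δf = 1/(4π × 1.397e-08 s)
Δf = 5.694e+06 Hz = 5.694 MHz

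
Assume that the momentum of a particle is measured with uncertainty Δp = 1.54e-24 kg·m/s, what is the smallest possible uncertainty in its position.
34.239 pm

Using the Heisenberg uncertainty principle:
ΔxΔp ≥ ℏ/2

The minimum uncertainty in position is:
Δx_min = ℏ/(2Δp)
Δx_min = (1.055e-34 J·s) / (2 × 1.540e-24 kg·m/s)
Δx_min = 3.424e-11 m = 34.239 pm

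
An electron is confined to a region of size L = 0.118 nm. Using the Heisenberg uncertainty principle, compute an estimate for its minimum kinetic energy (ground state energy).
684.067 meV

Using the uncertainty principle to estimate ground state energy:

1. The position uncertainty is approximately the confinement size:
   Δx ≈ L = 1.180e-10 m

2. From ΔxΔp ≥ ℏ/2, the minimum momentum uncertainty is:
   Δp ≈ ℏ/(2L) = 4.469e-25 kg·m/s

3. The kinetic energy is approximately:
   KE ≈ (Δp)²/(2m) = (4.469e-25)²/(2 × 9.109e-31 kg)
   KE ≈ 1.096e-19 J = 684.067 meV

This is an order-of-magnitude estimate of the ground state energy.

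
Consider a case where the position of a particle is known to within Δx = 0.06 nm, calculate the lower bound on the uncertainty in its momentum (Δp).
8.788 × 10^-25 kg·m/s

Using the Heisenberg uncertainty principle:
ΔxΔp ≥ ℏ/2

The minimum uncertainty in momentum is:
Δp_min = ℏ/(2Δx)
Δp_min = (1.055e-34 J·s) / (2 × 6.000e-11 m)
Δp_min = 8.788e-25 kg·m/s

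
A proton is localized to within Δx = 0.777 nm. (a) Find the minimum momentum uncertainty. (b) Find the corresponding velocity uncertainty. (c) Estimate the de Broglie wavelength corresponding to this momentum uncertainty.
(a) Δp_min = 6.786 × 10^-26 kg·m/s
(b) Δv_min = 40.572 m/s
(c) λ_dB = 9.764 nm

Step-by-step:

(a) From the uncertainty principle:
Δp_min = ℏ/(2Δx) = (1.055e-34 J·s)/(2 × 7.770e-10 m) = 6.786e-26 kg·m/s

(b) The velocity uncertainty:
Δv = Δp/m = (6.786e-26 kg·m/s)/(1.673e-27 kg) = 4.057e+01 m/s = 40.572 m/s

(c) The de Broglie wavelength for this momentum:
λ = h/p = (6.626e-34 J·s)/(6.786e-26 kg·m/s) = 9.764e-09 m = 9.764 nm

Note: The de Broglie wavelength is comparable to the localization size, as expected from wave-particle duality.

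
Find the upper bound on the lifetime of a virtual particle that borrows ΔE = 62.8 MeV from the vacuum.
5.241 ys

Using the energy-time uncertainty principle:
ΔEΔt ≥ ℏ/2

For a virtual particle borrowing energy ΔE, the maximum lifetime is:
Δt_max = ℏ/(2ΔE)

Converting energy:
ΔE = 62.8 MeV = 1.006e-11 J

Δt_max = (1.055e-34 J·s) / (2 × 1.006e-11 J)
Δt_max = 5.241e-24 s = 5.241 ys

Virtual particles with higher borrowed energy exist for shorter times.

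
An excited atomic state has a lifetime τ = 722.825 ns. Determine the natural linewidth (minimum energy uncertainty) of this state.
455.305 peV

Using the energy-time uncertainty principle:
ΔEΔt ≥ ℏ/2

The lifetime τ represents the time uncertainty Δt.
The natural linewidth (minimum energy uncertainty) is:

ΔE = ℏ/(2τ)
ΔE = (1.055e-34 J·s) / (2 × 7.228e-07 s)
ΔE = 7.295e-29 J = 455.305 peV

This natural linewidth limits the precision of spectroscopic measurements.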